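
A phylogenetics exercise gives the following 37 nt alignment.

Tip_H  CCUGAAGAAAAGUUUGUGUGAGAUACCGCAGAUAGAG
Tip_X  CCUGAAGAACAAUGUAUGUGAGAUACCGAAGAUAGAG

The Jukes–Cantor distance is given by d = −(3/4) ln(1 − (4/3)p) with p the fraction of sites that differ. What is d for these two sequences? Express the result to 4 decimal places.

Mismatches occur at site 10 (A/C), site 12 (G/A), site 14 (U/G), site 16 (G/A), site 29 (C/A).
p = 5/37 = 0.135135.
d = −0.75 · ln(1 − (4/3)·0.135135) = −0.75 · ln(0.819820) = −0.75 · (-0.198670) = 0.1490.

0.1490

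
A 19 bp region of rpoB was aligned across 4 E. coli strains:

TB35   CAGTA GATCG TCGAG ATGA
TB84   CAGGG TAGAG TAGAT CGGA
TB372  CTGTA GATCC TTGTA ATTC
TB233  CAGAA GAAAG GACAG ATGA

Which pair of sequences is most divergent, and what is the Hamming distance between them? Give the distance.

14

Pairwise Hamming distances:
  TB35 vs TB84: 9
  TB35 vs TB372: 7
  TB35 vs TB233: 6
  TB84 vs TB372: 14
  TB84 vs TB233: 9
  TB372 vs TB233: 12
The largest is 14, between TB84 and TB372.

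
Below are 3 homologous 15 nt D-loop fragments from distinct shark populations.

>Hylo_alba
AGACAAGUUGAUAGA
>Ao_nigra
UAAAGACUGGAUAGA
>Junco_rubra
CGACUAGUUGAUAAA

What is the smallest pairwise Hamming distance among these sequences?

Pairwise Hamming distances:
  Hylo_alba vs Ao_nigra: 6
  Hylo_alba vs Junco_rubra: 3
  Ao_nigra vs Junco_rubra: 7
The smallest is 3, between Hylo_alba and Junco_rubra.

3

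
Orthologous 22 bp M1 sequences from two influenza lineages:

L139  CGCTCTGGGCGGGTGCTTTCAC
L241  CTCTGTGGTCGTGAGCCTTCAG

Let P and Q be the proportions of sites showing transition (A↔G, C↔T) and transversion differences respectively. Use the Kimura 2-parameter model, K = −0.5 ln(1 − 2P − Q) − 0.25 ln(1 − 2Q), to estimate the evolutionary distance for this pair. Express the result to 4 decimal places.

The sequences differ at positions 2 (G/T, transversion), 5 (C/G, transversion), 9 (G/T, transversion), 12 (G/T, transversion), 14 (T/A, transversion), 17 (T/C, transition), 22 (C/G, transversion).
Of the 7 differences, 1 transition and 6 transversions over 22 sites: P = 1/22 = 0.045455, Q = 6/22 = 0.272727.
d = −0.5·ln(0.636363) − 0.25·ln(0.454546) = −0.5·(-0.451986) − 0.25·(-0.788456) = 0.4231.

0.4231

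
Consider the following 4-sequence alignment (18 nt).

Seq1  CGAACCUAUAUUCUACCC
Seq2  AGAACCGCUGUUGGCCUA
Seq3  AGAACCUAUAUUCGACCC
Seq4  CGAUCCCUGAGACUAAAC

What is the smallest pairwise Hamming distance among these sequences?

2

Pairwise Hamming distances:
  Seq1 vs Seq2: 9
  Seq1 vs Seq3: 2
  Seq1 vs Seq4: 8
  Seq2 vs Seq3: 7
  Seq2 vs Seq4: 14
  Seq3 vs Seq4: 10
The smallest is 2, between Seq1 and Seq3.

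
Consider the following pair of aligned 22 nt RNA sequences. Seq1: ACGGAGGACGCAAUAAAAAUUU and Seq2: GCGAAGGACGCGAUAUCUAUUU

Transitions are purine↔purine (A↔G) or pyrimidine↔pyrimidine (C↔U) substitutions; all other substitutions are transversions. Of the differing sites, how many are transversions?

Differing sites — 1:A/G (Ti); 4:G/A (Ti); 12:A/G (Ti); 16:A/U (Tv); 17:A/C (Tv); 18:A/U (Tv).
Of the 6 differences, 3 transitions and 3 transversions, so the answer is 3.

3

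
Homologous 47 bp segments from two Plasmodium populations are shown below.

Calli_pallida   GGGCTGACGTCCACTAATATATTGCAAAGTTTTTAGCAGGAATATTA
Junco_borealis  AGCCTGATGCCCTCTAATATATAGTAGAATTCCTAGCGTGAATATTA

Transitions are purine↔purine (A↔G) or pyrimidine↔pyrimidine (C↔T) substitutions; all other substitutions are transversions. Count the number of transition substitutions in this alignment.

Mismatches occur at site 1 (G→A, transition), site 3 (G→C, transversion), site 8 (C→T, transition), site 10 (T→C, transition), site 13 (A→T, transversion), site 23 (T→A, transversion), site 25 (C→T, transition), site 27 (A→G, transition), site 29 (G→A, transition), site 32 (T→C, transition), site 33 (T→C, transition), site 38 (A→G, transition), site 39 (G→T, transversion).
Of the 13 differences, 9 transitions and 4 transversions, so the answer is 9.

9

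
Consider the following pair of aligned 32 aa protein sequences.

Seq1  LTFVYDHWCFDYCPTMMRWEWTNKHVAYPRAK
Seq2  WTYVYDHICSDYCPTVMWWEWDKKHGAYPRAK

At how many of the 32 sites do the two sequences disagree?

Differing sites — 1:L/W; 3:F/Y; 8:W/I; 10:F/S; 16:M/V; 18:R/W; 22:T/D; 23:N/K; 26:V/G.
That gives 9 mismatches out of 32 aligned sites, so the Hamming distance is 9.

9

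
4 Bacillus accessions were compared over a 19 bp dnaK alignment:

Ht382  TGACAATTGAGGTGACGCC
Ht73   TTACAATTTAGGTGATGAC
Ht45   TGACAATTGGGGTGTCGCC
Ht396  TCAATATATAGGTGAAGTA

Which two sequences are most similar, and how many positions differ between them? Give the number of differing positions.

Pairwise Hamming distances:
  Ht382 vs Ht73: 4
  Ht382 vs Ht45: 2
  Ht382 vs Ht396: 8
  Ht73 vs Ht45: 6
  Ht73 vs Ht396: 7
  Ht45 vs Ht396: 10
The smallest is 2, between Ht382 and Ht45.

2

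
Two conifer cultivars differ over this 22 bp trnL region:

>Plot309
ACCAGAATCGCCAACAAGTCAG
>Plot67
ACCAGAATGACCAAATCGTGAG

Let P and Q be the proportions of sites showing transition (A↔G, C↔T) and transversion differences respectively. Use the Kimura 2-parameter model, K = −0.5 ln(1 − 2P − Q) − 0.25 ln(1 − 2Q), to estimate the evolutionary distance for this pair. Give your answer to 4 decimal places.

0.3430

The sequences differ at positions 9 (C/G, transversion), 10 (G/A, transition), 15 (C/A, transversion), 16 (A/T, transversion), 17 (A/C, transversion), 20 (C/G, transversion).
Of the 6 differences, 1 transition and 5 transversions over 22 sites: P = 1/22 = 0.045455, Q = 5/22 = 0.227273.
d = −0.5·ln(0.681817) − 0.25·ln(0.545454) = −0.5·(-0.382994) − 0.25·(-0.606137) = 0.3430.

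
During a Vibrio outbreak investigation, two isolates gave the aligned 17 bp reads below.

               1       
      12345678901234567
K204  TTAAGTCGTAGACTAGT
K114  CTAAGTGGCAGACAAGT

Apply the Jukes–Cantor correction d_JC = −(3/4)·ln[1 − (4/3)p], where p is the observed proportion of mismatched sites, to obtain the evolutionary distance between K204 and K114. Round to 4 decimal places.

The sequences differ at positions 1 (T/C), 7 (C/G), 9 (T/C), 14 (T/A).
p = 4/17 = 0.235294.
d = −0.75 · ln(1 − (4/3)·0.235294) = −0.75 · ln(0.686275) = −0.75 · (-0.376477) = 0.2824.

0.2824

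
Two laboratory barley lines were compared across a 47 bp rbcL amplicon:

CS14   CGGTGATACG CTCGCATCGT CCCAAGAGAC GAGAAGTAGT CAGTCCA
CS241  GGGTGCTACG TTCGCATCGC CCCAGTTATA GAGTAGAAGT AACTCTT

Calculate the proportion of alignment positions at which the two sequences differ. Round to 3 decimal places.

0.340

Mismatches occur at site 1 (C→G), site 6 (A→C), site 11 (C→T), site 20 (T→C), site 25 (A→G), site 26 (G→T), site 27 (A→T), site 28 (G→A), site 29 (A→T), site 30 (C→A), site 34 (A→T), site 37 (T→A), site 41 (C→A), site 43 (G→C), site 46 (C→T), site 47 (A→T).
There are 16 differences over 47 sites, so p = 16/47 = 0.340.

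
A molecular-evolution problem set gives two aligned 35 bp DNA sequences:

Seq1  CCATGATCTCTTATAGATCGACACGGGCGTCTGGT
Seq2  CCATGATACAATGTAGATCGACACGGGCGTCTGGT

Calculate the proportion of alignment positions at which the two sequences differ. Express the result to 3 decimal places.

The sequences differ at positions 8 (C/A), 9 (T/C), 10 (C/A), 11 (T/A), 13 (A/G).
There are 5 differences over 35 sites, so p = 5/35 = 0.143.

0.143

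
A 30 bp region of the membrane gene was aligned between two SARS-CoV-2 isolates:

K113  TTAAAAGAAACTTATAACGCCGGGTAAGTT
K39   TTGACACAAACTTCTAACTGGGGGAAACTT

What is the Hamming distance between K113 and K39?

The sequences differ at positions 3 (A/G), 5 (A/C), 7 (G/C), 14 (A/C), 19 (G/T), 20 (C/G), 21 (C/G), 25 (T/A), 28 (G/C).
That gives 9 mismatches out of 30 aligned sites, so the Hamming distance is 9.

9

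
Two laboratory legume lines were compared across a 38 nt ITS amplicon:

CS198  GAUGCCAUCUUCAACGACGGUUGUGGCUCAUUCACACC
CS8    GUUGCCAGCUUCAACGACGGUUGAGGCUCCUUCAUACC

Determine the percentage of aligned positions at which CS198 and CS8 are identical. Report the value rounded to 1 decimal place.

The sequences differ at positions 2 (A/U), 8 (U/G), 24 (U/A), 30 (A/C), 35 (C/U).
33 of the 38 sites match, so the percent identity is 33/38 × 100 = 86.8%.

86.8%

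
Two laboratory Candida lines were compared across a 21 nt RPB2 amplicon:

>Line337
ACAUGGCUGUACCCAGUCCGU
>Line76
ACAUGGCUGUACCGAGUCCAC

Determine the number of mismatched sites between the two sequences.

Differing sites — 14:C/G; 20:G/A; 21:U/C.
That gives 3 mismatches out of 21 aligned sites, so the Hamming distance is 3.

3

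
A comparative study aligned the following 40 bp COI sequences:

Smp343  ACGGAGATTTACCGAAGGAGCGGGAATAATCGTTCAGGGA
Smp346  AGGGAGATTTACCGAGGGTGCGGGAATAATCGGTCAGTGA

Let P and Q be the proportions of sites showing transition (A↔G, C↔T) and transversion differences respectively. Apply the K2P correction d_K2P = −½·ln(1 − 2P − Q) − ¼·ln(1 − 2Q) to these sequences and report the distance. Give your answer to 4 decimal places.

Differing sites — 2:C/G (Tv); 16:A/G (Ti); 19:A/T (Tv); 33:T/G (Tv); 38:G/T (Tv).
Of the 5 differences, 1 transition and 4 transversions over 40 sites: P = 1/40 = 0.025000, Q = 4/40 = 0.100000.
d = −0.5·ln(0.850000) − 0.25·ln(0.800000) = −0.5·(-0.162519) − 0.25·(-0.223144) = 0.1370.

0.1370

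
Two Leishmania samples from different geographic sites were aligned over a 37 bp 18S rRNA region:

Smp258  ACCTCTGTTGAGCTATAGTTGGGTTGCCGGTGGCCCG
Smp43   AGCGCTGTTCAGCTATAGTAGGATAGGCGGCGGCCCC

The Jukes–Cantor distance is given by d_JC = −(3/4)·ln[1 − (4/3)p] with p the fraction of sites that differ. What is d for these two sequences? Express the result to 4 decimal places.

Differing sites — 2:C/G; 4:T/G; 10:G/C; 20:T/A; 23:G/A; 25:T/A; 27:C/G; 31:T/C; 37:G/C.
p = 9/37 = 0.243243.
d = −0.75 · ln(1 − (4/3)·0.243243) = −0.75 · ln(0.675676) = −0.75 · (-0.392042) = 0.2940.

0.2940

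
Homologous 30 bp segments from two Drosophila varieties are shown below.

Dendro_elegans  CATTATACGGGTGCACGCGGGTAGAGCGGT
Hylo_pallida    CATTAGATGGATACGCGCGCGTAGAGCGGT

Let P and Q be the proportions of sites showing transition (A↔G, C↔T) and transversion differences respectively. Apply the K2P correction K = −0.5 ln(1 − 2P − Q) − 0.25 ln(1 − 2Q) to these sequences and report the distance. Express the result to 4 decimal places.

0.2385

Mismatches occur at site 6 (T/G, transversion), site 8 (C/T, transition), site 11 (G/A, transition), site 13 (G/A, transition), site 15 (A/G, transition), site 20 (G/C, transversion).
Of the 6 differences, 4 transitions and 2 transversions over 30 sites: P = 4/30 = 0.133333, Q = 2/30 = 0.066667.
d = −0.5·ln(0.666667) − 0.25·ln(0.866666) = −0.5·(-0.405465) − 0.25·(-0.143102) = 0.2385.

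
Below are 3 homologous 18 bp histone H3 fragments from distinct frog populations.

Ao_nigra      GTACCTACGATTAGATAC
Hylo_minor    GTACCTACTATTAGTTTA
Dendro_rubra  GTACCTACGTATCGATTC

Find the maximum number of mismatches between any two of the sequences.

Pairwise Hamming distances:
  Ao_nigra vs Hylo_minor: 4
  Ao_nigra vs Dendro_rubra: 4
  Hylo_minor vs Dendro_rubra: 6
The largest is 6, between Hylo_minor and Dendro_rubra.

6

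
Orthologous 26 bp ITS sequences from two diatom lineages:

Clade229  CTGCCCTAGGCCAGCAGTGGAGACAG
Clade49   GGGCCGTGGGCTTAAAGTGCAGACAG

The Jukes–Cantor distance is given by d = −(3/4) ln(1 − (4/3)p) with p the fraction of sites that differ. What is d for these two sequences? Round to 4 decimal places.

0.4643

Mismatches occur at site 1 (C→G), site 2 (T→G), site 6 (C→G), site 8 (A→G), site 12 (C→T), site 13 (A→T), site 14 (G→A), site 15 (C→A), site 20 (G→C).
p = 9/26 = 0.346154.
d = −0.75 · ln(1 − (4/3)·0.346154) = −0.75 · ln(0.538461) = −0.75 · (-0.619040) = 0.4643.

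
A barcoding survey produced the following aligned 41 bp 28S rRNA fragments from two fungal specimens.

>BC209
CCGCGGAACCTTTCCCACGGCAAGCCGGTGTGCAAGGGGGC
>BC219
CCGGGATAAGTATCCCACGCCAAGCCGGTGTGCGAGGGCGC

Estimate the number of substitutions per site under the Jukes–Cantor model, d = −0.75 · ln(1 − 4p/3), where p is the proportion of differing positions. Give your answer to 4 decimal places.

Differing sites — 4:C/G; 6:G/A; 7:A/T; 9:C/A; 10:C/G; 12:T/A; 20:G/C; 34:A/G; 39:G/C.
p = 9/41 = 0.219512.
d = −0.75 · ln(1 − (4/3)·0.219512) = −0.75 · ln(0.707317) = −0.75 · (-0.346276) = 0.2597.

0.2597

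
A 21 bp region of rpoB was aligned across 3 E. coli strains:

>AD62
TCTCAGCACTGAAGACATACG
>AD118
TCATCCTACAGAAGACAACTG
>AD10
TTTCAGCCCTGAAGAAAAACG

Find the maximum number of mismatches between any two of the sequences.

11

Pairwise Hamming distances:
  AD62 vs AD118: 9
  AD62 vs AD10: 4
  AD118 vs AD10: 11
The largest is 11, between AD118 and AD10.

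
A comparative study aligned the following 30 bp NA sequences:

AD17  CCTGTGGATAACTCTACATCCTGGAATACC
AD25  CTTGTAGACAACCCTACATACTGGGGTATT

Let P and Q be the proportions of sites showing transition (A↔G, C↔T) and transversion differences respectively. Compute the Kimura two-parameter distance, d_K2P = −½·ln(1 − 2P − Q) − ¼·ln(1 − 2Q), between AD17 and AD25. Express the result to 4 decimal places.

0.4354

Mismatches occur at site 2 (C↔T, transition), site 6 (G↔A, transition), site 9 (T↔C, transition), site 13 (T↔C, transition), site 20 (C↔A, transversion), site 25 (A↔G, transition), site 26 (A↔G, transition), site 29 (C↔T, transition), site 30 (C↔T, transition).
Of the 9 differences, 8 transitions and 1 transversion over 30 sites: P = 8/30 = 0.266667, Q = 1/30 = 0.033333.
d = −0.5·ln(0.433333) − 0.25·ln(0.933334) = −0.5·(-0.836249) − 0.25·(-0.068992) = 0.4354.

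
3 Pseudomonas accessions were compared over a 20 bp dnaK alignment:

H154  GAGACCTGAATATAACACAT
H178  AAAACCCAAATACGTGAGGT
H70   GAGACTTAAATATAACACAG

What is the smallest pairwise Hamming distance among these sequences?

3

Pairwise Hamming distances:
  H154 vs H178: 10
  H154 vs H70: 3
  H178 vs H70: 11
The smallest is 3, between H154 and H70.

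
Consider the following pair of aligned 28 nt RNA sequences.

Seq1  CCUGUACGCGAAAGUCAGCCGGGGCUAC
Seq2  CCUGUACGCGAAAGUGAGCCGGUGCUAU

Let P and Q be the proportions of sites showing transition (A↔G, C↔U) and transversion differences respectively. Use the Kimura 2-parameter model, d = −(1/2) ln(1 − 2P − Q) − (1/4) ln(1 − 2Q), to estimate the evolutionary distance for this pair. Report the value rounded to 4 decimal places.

Differing sites — 16:C/G (Tv); 23:G/U (Tv); 28:C/U (Ti).
Of the 3 differences, 1 transition and 2 transversions over 28 sites: P = 1/28 = 0.035714, Q = 2/28 = 0.071429.
d = −0.5·ln(0.857143) − 0.25·ln(0.857142) = −0.5·(-0.154151) − 0.25·(-0.154152) = 0.1156.

0.1156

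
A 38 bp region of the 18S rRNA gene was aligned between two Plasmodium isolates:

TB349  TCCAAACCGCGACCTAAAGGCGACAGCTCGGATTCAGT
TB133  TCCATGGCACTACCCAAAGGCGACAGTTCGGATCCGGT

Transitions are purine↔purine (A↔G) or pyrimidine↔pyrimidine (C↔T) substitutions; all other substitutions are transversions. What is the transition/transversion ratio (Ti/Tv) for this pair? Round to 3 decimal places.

2.000

The sequences differ at positions 5 (A/T, transversion), 6 (A/G, transition), 7 (C/G, transversion), 9 (G/A, transition), 11 (G/T, transversion), 15 (T/C, transition), 27 (C/T, transition), 34 (T/C, transition), 36 (A/G, transition).
Of the 9 differences, 6 transitions and 3 transversions, so Ti/Tv = 6/3 = 2.000.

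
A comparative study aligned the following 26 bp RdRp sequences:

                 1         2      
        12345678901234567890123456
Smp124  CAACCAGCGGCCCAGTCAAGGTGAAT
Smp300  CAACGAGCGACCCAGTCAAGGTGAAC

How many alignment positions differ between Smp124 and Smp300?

The sequences differ at positions 5 (C/G), 10 (G/A), 26 (T/C).
That gives 3 mismatches out of 26 aligned sites, so the Hamming distance is 3.

3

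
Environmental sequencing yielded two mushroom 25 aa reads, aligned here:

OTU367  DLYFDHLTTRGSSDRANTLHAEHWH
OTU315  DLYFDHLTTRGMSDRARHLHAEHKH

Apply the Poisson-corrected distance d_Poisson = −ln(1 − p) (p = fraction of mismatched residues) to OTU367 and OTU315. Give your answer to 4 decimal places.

Mismatches occur at site 12 (S↔M), site 17 (N↔R), site 18 (T↔H), site 24 (W↔K).
p = 4/25 = 0.160000.
d = −ln(1 − 0.160000) = −ln(0.840000) = 0.1744.

0.1744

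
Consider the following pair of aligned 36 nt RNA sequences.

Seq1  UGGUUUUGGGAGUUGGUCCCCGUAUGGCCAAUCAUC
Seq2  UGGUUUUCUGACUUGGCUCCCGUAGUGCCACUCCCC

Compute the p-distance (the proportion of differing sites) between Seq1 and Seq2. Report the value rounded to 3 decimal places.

The sequences differ at positions 8 (G/C), 9 (G/U), 12 (G/C), 17 (U/C), 18 (C/U), 25 (U/G), 26 (G/U), 31 (A/C), 34 (A/C), 35 (U/C).
There are 10 differences over 36 sites, so p = 10/36 = 0.278.

0.278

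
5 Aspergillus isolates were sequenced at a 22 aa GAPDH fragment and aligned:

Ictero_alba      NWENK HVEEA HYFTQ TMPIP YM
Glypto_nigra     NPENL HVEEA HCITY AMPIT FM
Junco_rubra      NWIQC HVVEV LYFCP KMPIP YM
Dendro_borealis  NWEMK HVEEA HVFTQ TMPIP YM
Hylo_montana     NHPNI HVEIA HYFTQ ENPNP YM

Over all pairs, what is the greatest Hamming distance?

14

Pairwise Hamming distances:
  Ictero_alba vs Glypto_nigra: 8
  Ictero_alba vs Junco_rubra: 9
  Ictero_alba vs Dendro_borealis: 2
  Ictero_alba vs Hylo_montana: 7
  Glypto_nigra vs Junco_rubra: 14
  Glypto_nigra vs Dendro_borealis: 9
  Glypto_nigra vs Hylo_montana: 12
  Junco_rubra vs Dendro_borealis: 10
  Junco_rubra vs Hylo_montana: 13
  Dendro_borealis vs Hylo_montana: 9
The largest is 14, between Glypto_nigra and Junco_rubra.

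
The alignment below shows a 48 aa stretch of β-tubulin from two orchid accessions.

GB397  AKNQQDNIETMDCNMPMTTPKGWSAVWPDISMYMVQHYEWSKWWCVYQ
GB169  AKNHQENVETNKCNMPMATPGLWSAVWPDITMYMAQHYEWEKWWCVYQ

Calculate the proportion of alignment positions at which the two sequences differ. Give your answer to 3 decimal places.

Differing sites — 4:Q/H; 6:D/E; 8:I/V; 11:M/N; 12:D/K; 18:T/A; 21:K/G; 22:G/L; 31:S/T; 35:V/A; 41:S/E.
There are 11 differences over 48 sites, so p = 11/48 = 0.229.

0.229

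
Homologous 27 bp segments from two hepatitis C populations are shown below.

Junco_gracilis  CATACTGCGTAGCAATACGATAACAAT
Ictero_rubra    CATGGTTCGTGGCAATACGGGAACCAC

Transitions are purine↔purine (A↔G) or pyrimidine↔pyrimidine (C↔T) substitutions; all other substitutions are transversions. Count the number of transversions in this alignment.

Differing sites — 4:A/G (Ti); 5:C/G (Tv); 7:G/T (Tv); 11:A/G (Ti); 20:A/G (Ti); 21:T/G (Tv); 25:A/C (Tv); 27:T/C (Ti).
Of the 8 differences, 4 transitions and 4 transversions, so the answer is 4.

4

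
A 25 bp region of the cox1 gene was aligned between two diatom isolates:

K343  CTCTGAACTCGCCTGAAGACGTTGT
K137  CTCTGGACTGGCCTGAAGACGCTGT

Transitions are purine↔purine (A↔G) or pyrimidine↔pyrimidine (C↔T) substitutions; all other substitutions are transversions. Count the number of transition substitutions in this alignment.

The sequences differ at positions 6 (A/G, transition), 10 (C/G, transversion), 22 (T/C, transition).
Of the 3 differences, 2 transitions and 1 transversion, so the answer is 2.

2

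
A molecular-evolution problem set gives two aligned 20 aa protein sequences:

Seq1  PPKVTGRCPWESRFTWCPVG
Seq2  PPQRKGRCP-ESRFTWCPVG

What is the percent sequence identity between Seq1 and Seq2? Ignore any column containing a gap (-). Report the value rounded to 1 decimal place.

Excluding the 1 gap column leaves 19 comparable sites.
Differing sites — 3:K/Q; 4:V/R; 5:T/K.
16 of the 19 comparable sites match, so the percent identity is 16/19 × 100 = 84.2%.

84.2%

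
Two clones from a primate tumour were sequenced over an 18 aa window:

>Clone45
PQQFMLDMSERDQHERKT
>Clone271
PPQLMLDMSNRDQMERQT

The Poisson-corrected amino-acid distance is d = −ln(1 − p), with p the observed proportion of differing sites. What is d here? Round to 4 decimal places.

0.3254

The sequences differ at positions 2 (Q/P), 4 (F/L), 10 (E/N), 14 (H/M), 17 (K/Q).
p = 5/18 = 0.277778.
d = −ln(1 − 0.277778) = −ln(0.722222) = 0.3254.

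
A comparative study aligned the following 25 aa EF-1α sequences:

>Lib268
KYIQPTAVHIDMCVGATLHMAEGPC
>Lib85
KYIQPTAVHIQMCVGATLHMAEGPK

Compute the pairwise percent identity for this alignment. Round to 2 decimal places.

The sequences differ at positions 11 (D/Q), 25 (C/K).
23 of the 25 sites match, so the percent identity is 23/25 × 100 = 92.00%.

92.00%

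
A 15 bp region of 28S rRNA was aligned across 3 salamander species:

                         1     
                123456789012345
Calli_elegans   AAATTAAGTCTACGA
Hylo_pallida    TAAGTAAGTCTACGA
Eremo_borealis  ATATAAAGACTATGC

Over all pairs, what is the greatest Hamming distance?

Pairwise Hamming distances:
  Calli_elegans vs Hylo_pallida: 2
  Calli_elegans vs Eremo_borealis: 5
  Hylo_pallida vs Eremo_borealis: 7
The largest is 7, between Hylo_pallida and Eremo_borealis.

7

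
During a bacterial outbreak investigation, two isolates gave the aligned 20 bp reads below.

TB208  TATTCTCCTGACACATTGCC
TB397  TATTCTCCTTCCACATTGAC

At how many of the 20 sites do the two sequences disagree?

The sequences differ at positions 10 (G/T), 11 (A/C), 19 (C/A).
That gives 3 mismatches out of 20 aligned sites, so the Hamming distance is 3.

3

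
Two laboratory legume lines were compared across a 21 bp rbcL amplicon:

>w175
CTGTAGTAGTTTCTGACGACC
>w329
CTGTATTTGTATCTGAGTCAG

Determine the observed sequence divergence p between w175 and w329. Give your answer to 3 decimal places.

0.381

Differing sites — 6:G/T; 8:A/T; 11:T/A; 17:C/G; 18:G/T; 19:A/C; 20:C/A; 21:C/G.
There are 8 differences over 21 sites, so p = 8/21 = 0.381.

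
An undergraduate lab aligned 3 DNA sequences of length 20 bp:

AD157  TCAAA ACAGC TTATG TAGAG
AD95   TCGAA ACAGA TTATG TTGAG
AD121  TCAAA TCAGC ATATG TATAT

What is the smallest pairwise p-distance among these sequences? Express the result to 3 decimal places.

0.150

Pairwise Hamming distances:
  AD157 vs AD95: 3
  AD157 vs AD121: 4
  AD95 vs AD121: 7
The smallest is 3 mismatches, between AD157 and AD95; p = 3/20 = 0.150.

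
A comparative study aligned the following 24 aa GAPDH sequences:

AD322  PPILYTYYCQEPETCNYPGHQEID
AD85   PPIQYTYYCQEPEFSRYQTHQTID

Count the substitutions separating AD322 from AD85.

7

Differing sites — 4:L/Q; 14:T/F; 15:C/S; 16:N/R; 18:P/Q; 19:G/T; 22:E/T.
That gives 7 mismatches out of 24 aligned sites, so the Hamming distance is 7.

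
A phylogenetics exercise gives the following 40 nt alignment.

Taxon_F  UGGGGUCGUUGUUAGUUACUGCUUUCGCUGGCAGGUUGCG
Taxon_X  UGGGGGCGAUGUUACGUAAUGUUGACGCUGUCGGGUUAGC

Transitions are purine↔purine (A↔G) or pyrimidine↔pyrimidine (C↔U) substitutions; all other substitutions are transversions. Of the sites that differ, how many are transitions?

3

The sequences differ at positions 6 (U/G, transversion), 9 (U/A, transversion), 15 (G/C, transversion), 16 (U/G, transversion), 19 (C/A, transversion), 22 (C/U, transition), 24 (U/G, transversion), 25 (U/A, transversion), 31 (G/U, transversion), 33 (A/G, transition), 38 (G/A, transition), 39 (C/G, transversion), 40 (G/C, transversion).
Of the 13 differences, 3 transitions and 10 transversions, so the answer is 3.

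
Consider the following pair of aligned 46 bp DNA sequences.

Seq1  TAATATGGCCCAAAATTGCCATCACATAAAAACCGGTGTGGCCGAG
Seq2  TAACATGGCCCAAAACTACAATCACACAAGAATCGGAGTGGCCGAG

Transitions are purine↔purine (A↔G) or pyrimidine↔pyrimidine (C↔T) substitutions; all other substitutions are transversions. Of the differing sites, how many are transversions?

Differing sites — 4:T/C (Ti); 16:T/C (Ti); 18:G/A (Ti); 20:C/A (Tv); 27:T/C (Ti); 30:A/G (Ti); 33:C/T (Ti); 37:T/A (Tv).
Of the 8 differences, 6 transitions and 2 transversions, so the answer is 2.

2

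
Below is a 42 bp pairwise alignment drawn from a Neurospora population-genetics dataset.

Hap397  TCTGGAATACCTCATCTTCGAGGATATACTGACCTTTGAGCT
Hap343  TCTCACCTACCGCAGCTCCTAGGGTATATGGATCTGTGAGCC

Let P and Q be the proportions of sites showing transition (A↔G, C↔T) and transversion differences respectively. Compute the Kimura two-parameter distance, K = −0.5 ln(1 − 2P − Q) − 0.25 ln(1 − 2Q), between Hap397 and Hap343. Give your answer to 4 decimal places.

0.4432

The sequences differ at positions 4 (G/C, transversion), 5 (G/A, transition), 6 (A/C, transversion), 7 (A/C, transversion), 12 (T/G, transversion), 15 (T/G, transversion), 18 (T/C, transition), 20 (G/T, transversion), 24 (A/G, transition), 29 (C/T, transition), 30 (T/G, transversion), 33 (C/T, transition), 36 (T/G, transversion), 42 (T/C, transition).
Of the 14 differences, 6 transitions and 8 transversions over 42 sites: P = 6/42 = 0.142857, Q = 8/42 = 0.190476.
d = −0.5·ln(0.523810) − 0.25·ln(0.619048) = −0.5·(-0.646626) − 0.25·(-0.479572) = 0.4432.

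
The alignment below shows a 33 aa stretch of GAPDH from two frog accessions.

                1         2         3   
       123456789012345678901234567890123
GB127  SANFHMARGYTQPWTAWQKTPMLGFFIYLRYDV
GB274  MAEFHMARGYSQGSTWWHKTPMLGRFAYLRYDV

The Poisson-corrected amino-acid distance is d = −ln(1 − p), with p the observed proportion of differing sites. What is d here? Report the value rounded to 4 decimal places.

0.3185

Mismatches occur at site 1 (S↔M), site 3 (N↔E), site 11 (T↔S), site 13 (P↔G), site 14 (W↔S), site 16 (A↔W), site 18 (Q↔H), site 25 (F↔R), site 27 (I↔A).
p = 9/33 = 0.272727.
d = −ln(1 − 0.272727) = −ln(0.727273) = 0.3185.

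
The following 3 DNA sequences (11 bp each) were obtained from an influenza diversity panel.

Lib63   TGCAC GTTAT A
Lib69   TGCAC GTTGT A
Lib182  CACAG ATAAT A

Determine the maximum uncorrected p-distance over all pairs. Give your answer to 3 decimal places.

Pairwise Hamming distances:
  Lib63 vs Lib69: 1
  Lib63 vs Lib182: 5
  Lib69 vs Lib182: 6
The largest is 6 mismatches, between Lib69 and Lib182; p = 6/11 = 0.545.

0.545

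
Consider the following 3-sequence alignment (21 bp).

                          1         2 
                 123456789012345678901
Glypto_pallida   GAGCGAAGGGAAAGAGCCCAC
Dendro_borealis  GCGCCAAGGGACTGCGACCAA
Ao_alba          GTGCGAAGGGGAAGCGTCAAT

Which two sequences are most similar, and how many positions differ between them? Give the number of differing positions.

Pairwise Hamming distances:
  Glypto_pallida vs Dendro_borealis: 7
  Glypto_pallida vs Ao_alba: 6
  Dendro_borealis vs Ao_alba: 8
The smallest is 6, between Glypto_pallida and Ao_alba.

6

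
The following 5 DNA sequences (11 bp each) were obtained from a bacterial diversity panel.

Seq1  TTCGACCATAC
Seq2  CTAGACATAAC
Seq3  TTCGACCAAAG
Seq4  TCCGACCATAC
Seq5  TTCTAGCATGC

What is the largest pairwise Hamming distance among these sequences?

Pairwise Hamming distances:
  Seq1 vs Seq2: 5
  Seq1 vs Seq3: 2
  Seq1 vs Seq4: 1
  Seq1 vs Seq5: 3
  Seq2 vs Seq3: 5
  Seq2 vs Seq4: 6
  Seq2 vs Seq5: 8
  Seq3 vs Seq4: 3
  Seq3 vs Seq5: 5
  Seq4 vs Seq5: 4
The largest is 8, between Seq2 and Seq5.

8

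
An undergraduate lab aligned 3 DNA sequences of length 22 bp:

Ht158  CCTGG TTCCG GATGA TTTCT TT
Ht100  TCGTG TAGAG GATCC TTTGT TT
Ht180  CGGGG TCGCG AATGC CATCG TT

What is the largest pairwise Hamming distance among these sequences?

11

Pairwise Hamming distances:
  Ht158 vs Ht100: 9
  Ht158 vs Ht180: 9
  Ht100 vs Ht180: 11
The largest is 11, between Ht100 and Ht180.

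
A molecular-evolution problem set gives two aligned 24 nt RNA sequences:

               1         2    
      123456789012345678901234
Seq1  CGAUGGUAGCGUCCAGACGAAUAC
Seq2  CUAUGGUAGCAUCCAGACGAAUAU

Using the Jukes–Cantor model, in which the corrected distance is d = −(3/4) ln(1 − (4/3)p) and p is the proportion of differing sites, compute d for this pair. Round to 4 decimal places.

Differing sites — 2:G/U; 11:G/A; 24:C/U.
p = 3/24 = 0.125000.
d = −0.75 · ln(1 − (4/3)·0.125000) = −0.75 · ln(0.833333) = −0.75 · (-0.182322) = 0.1367.

0.1367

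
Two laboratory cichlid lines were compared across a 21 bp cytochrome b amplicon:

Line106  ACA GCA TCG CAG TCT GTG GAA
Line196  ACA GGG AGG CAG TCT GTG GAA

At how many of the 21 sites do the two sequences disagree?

4

The sequences differ at positions 5 (C/G), 6 (A/G), 7 (T/A), 8 (C/G).
That gives 4 mismatches out of 21 aligned sites, so the Hamming distance is 4.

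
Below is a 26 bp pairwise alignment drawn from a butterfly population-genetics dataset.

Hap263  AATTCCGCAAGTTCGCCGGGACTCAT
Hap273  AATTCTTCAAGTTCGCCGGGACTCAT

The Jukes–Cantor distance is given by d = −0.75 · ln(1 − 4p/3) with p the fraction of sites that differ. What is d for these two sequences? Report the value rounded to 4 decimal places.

0.0812

Mismatches occur at site 6 (C/T), site 7 (G/T).
p = 2/26 = 0.076923.
d = −0.75 · ln(1 − (4/3)·0.076923) = −0.75 · ln(0.897436) = −0.75 · (-0.108213) = 0.0812.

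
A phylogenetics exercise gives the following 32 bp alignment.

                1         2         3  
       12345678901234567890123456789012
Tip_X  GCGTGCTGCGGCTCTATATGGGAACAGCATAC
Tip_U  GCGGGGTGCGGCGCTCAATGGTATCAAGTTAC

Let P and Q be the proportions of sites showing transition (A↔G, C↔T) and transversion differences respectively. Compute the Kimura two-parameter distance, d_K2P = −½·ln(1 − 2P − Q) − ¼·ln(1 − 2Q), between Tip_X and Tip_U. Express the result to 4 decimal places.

Mismatches occur at site 4 (T↔G, transversion), site 6 (C↔G, transversion), site 13 (T↔G, transversion), site 16 (A↔C, transversion), site 17 (T↔A, transversion), site 22 (G↔T, transversion), site 24 (A↔T, transversion), site 27 (G↔A, transition), site 28 (C↔G, transversion), site 29 (A↔T, transversion).
Of the 10 differences, 1 transition and 9 transversions over 32 sites: P = 1/32 = 0.031250, Q = 9/32 = 0.281250.
d = −0.5·ln(0.656250) − 0.25·ln(0.437500) = −0.5·(-0.421213) − 0.25·(-0.826679) = 0.4173.

0.4173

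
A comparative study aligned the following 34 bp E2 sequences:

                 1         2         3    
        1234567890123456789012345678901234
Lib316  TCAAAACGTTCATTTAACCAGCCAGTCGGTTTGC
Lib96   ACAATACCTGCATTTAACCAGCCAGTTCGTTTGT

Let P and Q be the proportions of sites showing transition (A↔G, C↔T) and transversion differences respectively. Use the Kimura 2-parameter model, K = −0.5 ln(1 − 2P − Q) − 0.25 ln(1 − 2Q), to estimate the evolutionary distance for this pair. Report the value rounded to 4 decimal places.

Mismatches occur at site 1 (T→A, transversion), site 5 (A→T, transversion), site 8 (G→C, transversion), site 10 (T→G, transversion), site 27 (C→T, transition), site 28 (G→C, transversion), site 34 (C→T, transition).
Of the 7 differences, 2 transitions and 5 transversions over 34 sites: P = 2/34 = 0.058824, Q = 5/34 = 0.147059.
d = −0.5·ln(0.735293) − 0.25·ln(0.705882) = −0.5·(-0.307486) − 0.25·(-0.348307) = 0.2408.

0.2408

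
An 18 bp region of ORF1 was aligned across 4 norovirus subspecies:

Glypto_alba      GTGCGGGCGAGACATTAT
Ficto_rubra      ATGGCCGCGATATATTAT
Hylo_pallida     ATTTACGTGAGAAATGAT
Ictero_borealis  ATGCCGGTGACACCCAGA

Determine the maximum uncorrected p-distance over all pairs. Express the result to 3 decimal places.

0.611

Pairwise Hamming distances:
  Glypto_alba vs Ficto_rubra: 6
  Glypto_alba vs Hylo_pallida: 8
  Glypto_alba vs Ictero_borealis: 9
  Ficto_rubra vs Hylo_pallida: 7
  Ficto_rubra vs Ictero_borealis: 10
  Hylo_pallida vs Ictero_borealis: 11
The largest is 11 mismatches, between Hylo_pallida and Ictero_borealis; p = 11/18 = 0.611.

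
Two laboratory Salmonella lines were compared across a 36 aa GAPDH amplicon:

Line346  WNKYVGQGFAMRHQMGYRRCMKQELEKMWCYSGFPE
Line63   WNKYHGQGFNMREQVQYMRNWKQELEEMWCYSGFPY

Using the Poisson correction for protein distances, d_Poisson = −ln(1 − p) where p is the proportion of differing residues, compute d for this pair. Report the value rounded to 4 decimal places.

Mismatches occur at site 5 (V→H), site 10 (A→N), site 13 (H→E), site 15 (M→V), site 16 (G→Q), site 18 (R→M), site 20 (C→N), site 21 (M→W), site 27 (K→E), site 36 (E→Y).
p = 10/36 = 0.277778.
d = −ln(1 − 0.277778) = −ln(0.722222) = 0.3254.

0.3254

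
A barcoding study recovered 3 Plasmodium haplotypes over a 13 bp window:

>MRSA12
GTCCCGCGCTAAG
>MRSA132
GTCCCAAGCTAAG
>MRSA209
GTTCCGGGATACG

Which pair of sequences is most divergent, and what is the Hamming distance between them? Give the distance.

Pairwise Hamming distances:
  MRSA12 vs MRSA132: 2
  MRSA12 vs MRSA209: 4
  MRSA132 vs MRSA209: 5
The largest is 5, between MRSA132 and MRSA209.

5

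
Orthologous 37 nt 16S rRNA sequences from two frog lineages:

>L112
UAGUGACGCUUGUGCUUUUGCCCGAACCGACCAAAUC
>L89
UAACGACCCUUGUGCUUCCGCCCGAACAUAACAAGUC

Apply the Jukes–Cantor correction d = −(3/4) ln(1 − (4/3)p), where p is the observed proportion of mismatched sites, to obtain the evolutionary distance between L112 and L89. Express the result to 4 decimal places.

Differing sites — 3:G/A; 4:U/C; 8:G/C; 18:U/C; 19:U/C; 28:C/A; 29:G/U; 31:C/A; 35:A/G.
p = 9/37 = 0.243243.
d = −0.75 · ln(1 − (4/3)·0.243243) = −0.75 · ln(0.675676) = −0.75 · (-0.392042) = 0.2940.

0.2940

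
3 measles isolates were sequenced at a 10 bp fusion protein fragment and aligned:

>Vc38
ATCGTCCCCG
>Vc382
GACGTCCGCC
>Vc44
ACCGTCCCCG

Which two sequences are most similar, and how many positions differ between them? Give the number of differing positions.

1

Pairwise Hamming distances:
  Vc38 vs Vc382: 4
  Vc38 vs Vc44: 1
  Vc382 vs Vc44: 4
The smallest is 1, between Vc38 and Vc44.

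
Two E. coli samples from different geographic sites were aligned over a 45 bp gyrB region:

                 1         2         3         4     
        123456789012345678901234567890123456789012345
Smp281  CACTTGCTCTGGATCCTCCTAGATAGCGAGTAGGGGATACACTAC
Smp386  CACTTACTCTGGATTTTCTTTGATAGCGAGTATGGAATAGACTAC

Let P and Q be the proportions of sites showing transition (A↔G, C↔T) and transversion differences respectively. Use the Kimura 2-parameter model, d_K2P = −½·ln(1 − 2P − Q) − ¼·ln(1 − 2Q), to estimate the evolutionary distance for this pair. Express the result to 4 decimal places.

Mismatches occur at site 6 (G→A, transition), site 15 (C→T, transition), site 16 (C→T, transition), site 19 (C→T, transition), site 21 (A→T, transversion), site 33 (G→T, transversion), site 36 (G→A, transition), site 40 (C→G, transversion).
Of the 8 differences, 5 transitions and 3 transversions over 45 sites: P = 5/45 = 0.111111, Q = 3/45 = 0.066667.
d = −0.5·ln(0.711111) − 0.25·ln(0.866666) = −0.5·(-0.340927) − 0.25·(-0.143102) = 0.2062.

0.2062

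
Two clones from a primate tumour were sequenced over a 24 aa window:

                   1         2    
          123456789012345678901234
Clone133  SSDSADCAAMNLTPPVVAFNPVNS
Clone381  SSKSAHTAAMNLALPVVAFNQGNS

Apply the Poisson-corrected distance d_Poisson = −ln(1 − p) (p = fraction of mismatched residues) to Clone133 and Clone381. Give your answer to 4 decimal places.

0.3448

Differing sites — 3:D/K; 6:D/H; 7:C/T; 13:T/A; 14:P/L; 21:P/Q; 22:V/G.
p = 7/24 = 0.291667.
d = −ln(1 − 0.291667) = −ln(0.708333) = 0.3448.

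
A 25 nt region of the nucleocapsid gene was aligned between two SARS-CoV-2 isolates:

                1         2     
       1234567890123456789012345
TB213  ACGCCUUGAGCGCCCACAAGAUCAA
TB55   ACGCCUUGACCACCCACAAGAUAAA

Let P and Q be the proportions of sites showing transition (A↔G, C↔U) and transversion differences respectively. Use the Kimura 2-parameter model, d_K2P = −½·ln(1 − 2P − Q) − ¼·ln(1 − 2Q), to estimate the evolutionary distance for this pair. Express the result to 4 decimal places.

0.1308

Differing sites — 10:G/C (Tv); 12:G/A (Ti); 23:C/A (Tv).
Of the 3 differences, 1 transition and 2 transversions over 25 sites: P = 1/25 = 0.040000, Q = 2/25 = 0.080000.
d = −0.5·ln(0.840000) − 0.25·ln(0.840000) = −0.5·(-0.174353) − 0.25·(-0.174353) = 0.1308.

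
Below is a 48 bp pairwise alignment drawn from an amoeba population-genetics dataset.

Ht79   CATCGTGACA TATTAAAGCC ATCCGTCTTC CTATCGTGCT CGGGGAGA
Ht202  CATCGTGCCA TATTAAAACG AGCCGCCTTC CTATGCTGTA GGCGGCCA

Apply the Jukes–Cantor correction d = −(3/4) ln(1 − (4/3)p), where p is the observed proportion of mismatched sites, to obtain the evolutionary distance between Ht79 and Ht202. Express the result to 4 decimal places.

0.3360

The sequences differ at positions 8 (A/C), 18 (G/A), 20 (C/G), 22 (T/G), 26 (T/C), 35 (C/G), 36 (G/C), 39 (C/T), 40 (T/A), 41 (C/G), 43 (G/C), 46 (A/C), 47 (G/C).
p = 13/48 = 0.270833.
d = −0.75 · ln(1 − (4/3)·0.270833) = −0.75 · ln(0.638889) = −0.75 · (-0.448025) = 0.3360.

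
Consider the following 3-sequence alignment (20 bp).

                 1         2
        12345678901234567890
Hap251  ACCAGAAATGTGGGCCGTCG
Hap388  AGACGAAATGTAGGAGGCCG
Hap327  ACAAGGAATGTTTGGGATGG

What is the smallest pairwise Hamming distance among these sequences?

Pairwise Hamming distances:
  Hap251 vs Hap388: 7
  Hap251 vs Hap327: 8
  Hap388 vs Hap327: 9
The smallest is 7, between Hap251 and Hap388.

7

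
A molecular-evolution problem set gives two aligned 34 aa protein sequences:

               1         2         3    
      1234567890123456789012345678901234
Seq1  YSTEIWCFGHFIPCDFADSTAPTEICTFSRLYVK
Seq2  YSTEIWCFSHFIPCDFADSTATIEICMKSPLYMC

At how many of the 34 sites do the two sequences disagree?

8

Differing sites — 9:G/S; 22:P/T; 23:T/I; 27:T/M; 28:F/K; 30:R/P; 33:V/M; 34:K/C.
That gives 8 mismatches out of 34 aligned sites, so the Hamming distance is 8.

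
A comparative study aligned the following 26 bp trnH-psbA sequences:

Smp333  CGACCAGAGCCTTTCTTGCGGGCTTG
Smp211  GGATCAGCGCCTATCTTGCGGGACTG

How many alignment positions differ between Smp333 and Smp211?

The sequences differ at positions 1 (C/G), 4 (C/T), 8 (A/C), 13 (T/A), 23 (C/A), 24 (T/C).
That gives 6 mismatches out of 26 aligned sites, so the Hamming distance is 6.

6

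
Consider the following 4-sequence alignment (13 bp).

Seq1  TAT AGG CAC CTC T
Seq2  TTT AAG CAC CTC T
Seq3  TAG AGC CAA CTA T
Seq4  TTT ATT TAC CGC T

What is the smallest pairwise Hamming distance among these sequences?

Pairwise Hamming distances:
  Seq1 vs Seq2: 2
  Seq1 vs Seq3: 4
  Seq1 vs Seq4: 5
  Seq2 vs Seq3: 6
  Seq2 vs Seq4: 4
  Seq3 vs Seq4: 8
The smallest is 2, between Seq1 and Seq2.

2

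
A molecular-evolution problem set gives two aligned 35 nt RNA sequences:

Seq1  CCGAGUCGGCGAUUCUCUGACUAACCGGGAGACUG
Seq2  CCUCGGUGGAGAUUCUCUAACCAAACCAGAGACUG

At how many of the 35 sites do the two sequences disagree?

10

Mismatches occur at site 3 (G→U), site 4 (A→C), site 6 (U→G), site 7 (C→U), site 10 (C→A), site 19 (G→A), site 22 (U→C), site 25 (C→A), site 27 (G→C), site 28 (G→A).
That gives 10 mismatches out of 35 aligned sites, so the Hamming distance is 10.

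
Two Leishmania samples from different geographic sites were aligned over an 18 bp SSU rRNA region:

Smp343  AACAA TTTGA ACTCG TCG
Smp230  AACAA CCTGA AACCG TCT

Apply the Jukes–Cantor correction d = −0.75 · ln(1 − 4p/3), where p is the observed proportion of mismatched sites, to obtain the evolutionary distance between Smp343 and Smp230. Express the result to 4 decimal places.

Differing sites — 6:T/C; 7:T/C; 12:C/A; 13:T/C; 18:G/T.
p = 5/18 = 0.277778.
d = −0.75 · ln(1 − (4/3)·0.277778) = −0.75 · ln(0.629629) = −0.75 · (-0.462625) = 0.3470.

0.3470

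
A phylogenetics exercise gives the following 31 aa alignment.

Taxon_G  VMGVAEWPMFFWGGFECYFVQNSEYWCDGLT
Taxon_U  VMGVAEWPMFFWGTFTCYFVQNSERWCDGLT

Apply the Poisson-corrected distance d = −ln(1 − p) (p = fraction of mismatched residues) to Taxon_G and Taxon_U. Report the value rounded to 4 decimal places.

The sequences differ at positions 14 (G/T), 16 (E/T), 25 (Y/R).
p = 3/31 = 0.096774.
d = −ln(1 − 0.096774) = −ln(0.903226) = 0.1018.

0.1018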